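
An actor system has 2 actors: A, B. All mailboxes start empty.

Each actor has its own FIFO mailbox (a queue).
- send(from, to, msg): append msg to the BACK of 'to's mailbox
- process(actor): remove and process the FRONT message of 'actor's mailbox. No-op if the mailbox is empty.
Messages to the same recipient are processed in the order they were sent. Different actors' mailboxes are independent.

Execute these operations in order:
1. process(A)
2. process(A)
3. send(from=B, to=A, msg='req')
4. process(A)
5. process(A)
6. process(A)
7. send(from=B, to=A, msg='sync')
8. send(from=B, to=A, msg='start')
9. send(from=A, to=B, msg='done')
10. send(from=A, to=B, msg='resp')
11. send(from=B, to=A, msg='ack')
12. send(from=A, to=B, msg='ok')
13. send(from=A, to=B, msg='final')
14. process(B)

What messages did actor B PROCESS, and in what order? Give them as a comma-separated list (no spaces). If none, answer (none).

After 1 (process(A)): A:[] B:[]
After 2 (process(A)): A:[] B:[]
After 3 (send(from=B, to=A, msg='req')): A:[req] B:[]
After 4 (process(A)): A:[] B:[]
After 5 (process(A)): A:[] B:[]
After 6 (process(A)): A:[] B:[]
After 7 (send(from=B, to=A, msg='sync')): A:[sync] B:[]
After 8 (send(from=B, to=A, msg='start')): A:[sync,start] B:[]
After 9 (send(from=A, to=B, msg='done')): A:[sync,start] B:[done]
After 10 (send(from=A, to=B, msg='resp')): A:[sync,start] B:[done,resp]
After 11 (send(from=B, to=A, msg='ack')): A:[sync,start,ack] B:[done,resp]
After 12 (send(from=A, to=B, msg='ok')): A:[sync,start,ack] B:[done,resp,ok]
After 13 (send(from=A, to=B, msg='final')): A:[sync,start,ack] B:[done,resp,ok,final]
After 14 (process(B)): A:[sync,start,ack] B:[resp,ok,final]

Answer: done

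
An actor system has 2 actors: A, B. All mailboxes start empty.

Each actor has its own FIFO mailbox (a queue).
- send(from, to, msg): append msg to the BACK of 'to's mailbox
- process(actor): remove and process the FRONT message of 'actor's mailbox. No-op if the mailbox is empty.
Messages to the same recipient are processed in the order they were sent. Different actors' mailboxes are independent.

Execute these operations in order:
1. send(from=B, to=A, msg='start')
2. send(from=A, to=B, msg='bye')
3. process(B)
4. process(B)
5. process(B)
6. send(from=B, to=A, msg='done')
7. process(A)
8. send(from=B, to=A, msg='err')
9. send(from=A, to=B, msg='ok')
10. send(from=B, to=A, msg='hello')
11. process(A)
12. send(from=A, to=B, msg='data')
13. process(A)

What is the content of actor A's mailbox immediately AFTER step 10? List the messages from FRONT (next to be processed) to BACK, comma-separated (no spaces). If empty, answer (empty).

After 1 (send(from=B, to=A, msg='start')): A:[start] B:[]
After 2 (send(from=A, to=B, msg='bye')): A:[start] B:[bye]
After 3 (process(B)): A:[start] B:[]
After 4 (process(B)): A:[start] B:[]
After 5 (process(B)): A:[start] B:[]
After 6 (send(from=B, to=A, msg='done')): A:[start,done] B:[]
After 7 (process(A)): A:[done] B:[]
After 8 (send(from=B, to=A, msg='err')): A:[done,err] B:[]
After 9 (send(from=A, to=B, msg='ok')): A:[done,err] B:[ok]
After 10 (send(from=B, to=A, msg='hello')): A:[done,err,hello] B:[ok]

done,err,hello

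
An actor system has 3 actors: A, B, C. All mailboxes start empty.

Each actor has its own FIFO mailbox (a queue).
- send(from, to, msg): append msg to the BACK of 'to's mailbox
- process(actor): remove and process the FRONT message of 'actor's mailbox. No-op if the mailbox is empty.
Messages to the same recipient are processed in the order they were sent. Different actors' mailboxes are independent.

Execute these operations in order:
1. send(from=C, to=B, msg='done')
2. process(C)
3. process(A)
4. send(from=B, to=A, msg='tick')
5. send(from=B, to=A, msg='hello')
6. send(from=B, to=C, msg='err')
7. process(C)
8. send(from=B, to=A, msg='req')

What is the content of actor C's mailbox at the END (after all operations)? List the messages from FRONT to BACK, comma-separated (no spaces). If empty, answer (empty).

Answer: (empty)

Derivation:
After 1 (send(from=C, to=B, msg='done')): A:[] B:[done] C:[]
After 2 (process(C)): A:[] B:[done] C:[]
After 3 (process(A)): A:[] B:[done] C:[]
After 4 (send(from=B, to=A, msg='tick')): A:[tick] B:[done] C:[]
After 5 (send(from=B, to=A, msg='hello')): A:[tick,hello] B:[done] C:[]
After 6 (send(from=B, to=C, msg='err')): A:[tick,hello] B:[done] C:[err]
After 7 (process(C)): A:[tick,hello] B:[done] C:[]
After 8 (send(from=B, to=A, msg='req')): A:[tick,hello,req] B:[done] C:[]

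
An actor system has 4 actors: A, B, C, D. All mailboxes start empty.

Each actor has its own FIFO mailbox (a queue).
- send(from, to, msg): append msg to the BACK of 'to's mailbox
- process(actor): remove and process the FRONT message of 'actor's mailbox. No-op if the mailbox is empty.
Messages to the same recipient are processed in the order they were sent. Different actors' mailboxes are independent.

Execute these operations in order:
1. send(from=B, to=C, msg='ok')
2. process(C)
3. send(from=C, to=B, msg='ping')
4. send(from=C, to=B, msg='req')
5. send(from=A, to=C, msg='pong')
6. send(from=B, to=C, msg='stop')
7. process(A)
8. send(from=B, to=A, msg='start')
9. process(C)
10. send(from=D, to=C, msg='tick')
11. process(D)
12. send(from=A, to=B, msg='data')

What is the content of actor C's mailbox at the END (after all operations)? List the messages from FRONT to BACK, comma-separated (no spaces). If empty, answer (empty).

Answer: stop,tick

Derivation:
After 1 (send(from=B, to=C, msg='ok')): A:[] B:[] C:[ok] D:[]
After 2 (process(C)): A:[] B:[] C:[] D:[]
After 3 (send(from=C, to=B, msg='ping')): A:[] B:[ping] C:[] D:[]
After 4 (send(from=C, to=B, msg='req')): A:[] B:[ping,req] C:[] D:[]
After 5 (send(from=A, to=C, msg='pong')): A:[] B:[ping,req] C:[pong] D:[]
After 6 (send(from=B, to=C, msg='stop')): A:[] B:[ping,req] C:[pong,stop] D:[]
After 7 (process(A)): A:[] B:[ping,req] C:[pong,stop] D:[]
After 8 (send(from=B, to=A, msg='start')): A:[start] B:[ping,req] C:[pong,stop] D:[]
After 9 (process(C)): A:[start] B:[ping,req] C:[stop] D:[]
After 10 (send(from=D, to=C, msg='tick')): A:[start] B:[ping,req] C:[stop,tick] D:[]
After 11 (process(D)): A:[start] B:[ping,req] C:[stop,tick] D:[]
After 12 (send(from=A, to=B, msg='data')): A:[start] B:[ping,req,data] C:[stop,tick] D:[]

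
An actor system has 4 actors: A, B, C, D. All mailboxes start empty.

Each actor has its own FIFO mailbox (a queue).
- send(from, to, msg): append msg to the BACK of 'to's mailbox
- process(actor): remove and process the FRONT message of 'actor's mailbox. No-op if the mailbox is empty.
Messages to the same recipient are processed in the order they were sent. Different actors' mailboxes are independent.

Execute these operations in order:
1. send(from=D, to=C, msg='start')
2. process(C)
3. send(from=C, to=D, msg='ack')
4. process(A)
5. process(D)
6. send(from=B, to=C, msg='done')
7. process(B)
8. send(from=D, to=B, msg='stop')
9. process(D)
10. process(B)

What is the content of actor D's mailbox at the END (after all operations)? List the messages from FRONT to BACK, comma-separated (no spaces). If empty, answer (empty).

Answer: (empty)

Derivation:
After 1 (send(from=D, to=C, msg='start')): A:[] B:[] C:[start] D:[]
After 2 (process(C)): A:[] B:[] C:[] D:[]
After 3 (send(from=C, to=D, msg='ack')): A:[] B:[] C:[] D:[ack]
After 4 (process(A)): A:[] B:[] C:[] D:[ack]
After 5 (process(D)): A:[] B:[] C:[] D:[]
After 6 (send(from=B, to=C, msg='done')): A:[] B:[] C:[done] D:[]
After 7 (process(B)): A:[] B:[] C:[done] D:[]
After 8 (send(from=D, to=B, msg='stop')): A:[] B:[stop] C:[done] D:[]
After 9 (process(D)): A:[] B:[stop] C:[done] D:[]
After 10 (process(B)): A:[] B:[] C:[done] D:[]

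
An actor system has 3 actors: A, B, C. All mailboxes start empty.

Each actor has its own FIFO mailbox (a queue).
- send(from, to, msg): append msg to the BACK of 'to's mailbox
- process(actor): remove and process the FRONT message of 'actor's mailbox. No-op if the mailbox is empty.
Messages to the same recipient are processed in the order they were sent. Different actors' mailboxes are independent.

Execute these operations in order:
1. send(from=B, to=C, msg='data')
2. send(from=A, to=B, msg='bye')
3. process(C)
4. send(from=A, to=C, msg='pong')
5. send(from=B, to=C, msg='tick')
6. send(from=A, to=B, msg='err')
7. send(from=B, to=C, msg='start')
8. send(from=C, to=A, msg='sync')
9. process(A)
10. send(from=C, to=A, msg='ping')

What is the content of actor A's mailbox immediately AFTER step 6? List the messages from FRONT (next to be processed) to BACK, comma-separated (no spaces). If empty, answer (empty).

After 1 (send(from=B, to=C, msg='data')): A:[] B:[] C:[data]
After 2 (send(from=A, to=B, msg='bye')): A:[] B:[bye] C:[data]
After 3 (process(C)): A:[] B:[bye] C:[]
After 4 (send(from=A, to=C, msg='pong')): A:[] B:[bye] C:[pong]
After 5 (send(from=B, to=C, msg='tick')): A:[] B:[bye] C:[pong,tick]
After 6 (send(from=A, to=B, msg='err')): A:[] B:[bye,err] C:[pong,tick]

(empty)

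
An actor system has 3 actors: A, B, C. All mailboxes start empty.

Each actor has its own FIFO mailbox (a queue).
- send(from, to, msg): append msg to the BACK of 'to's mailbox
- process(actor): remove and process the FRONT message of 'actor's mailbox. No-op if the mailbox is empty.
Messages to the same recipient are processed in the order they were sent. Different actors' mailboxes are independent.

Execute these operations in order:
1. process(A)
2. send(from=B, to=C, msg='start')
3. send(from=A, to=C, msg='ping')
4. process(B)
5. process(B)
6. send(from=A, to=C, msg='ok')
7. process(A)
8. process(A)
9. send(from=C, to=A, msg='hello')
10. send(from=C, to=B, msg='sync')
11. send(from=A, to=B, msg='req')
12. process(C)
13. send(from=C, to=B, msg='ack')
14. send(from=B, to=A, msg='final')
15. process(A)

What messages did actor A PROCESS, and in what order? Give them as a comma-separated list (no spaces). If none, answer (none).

Answer: hello

Derivation:
After 1 (process(A)): A:[] B:[] C:[]
After 2 (send(from=B, to=C, msg='start')): A:[] B:[] C:[start]
After 3 (send(from=A, to=C, msg='ping')): A:[] B:[] C:[start,ping]
After 4 (process(B)): A:[] B:[] C:[start,ping]
After 5 (process(B)): A:[] B:[] C:[start,ping]
After 6 (send(from=A, to=C, msg='ok')): A:[] B:[] C:[start,ping,ok]
After 7 (process(A)): A:[] B:[] C:[start,ping,ok]
After 8 (process(A)): A:[] B:[] C:[start,ping,ok]
After 9 (send(from=C, to=A, msg='hello')): A:[hello] B:[] C:[start,ping,ok]
After 10 (send(from=C, to=B, msg='sync')): A:[hello] B:[sync] C:[start,ping,ok]
After 11 (send(from=A, to=B, msg='req')): A:[hello] B:[sync,req] C:[start,ping,ok]
After 12 (process(C)): A:[hello] B:[sync,req] C:[ping,ok]
After 13 (send(from=C, to=B, msg='ack')): A:[hello] B:[sync,req,ack] C:[ping,ok]
After 14 (send(from=B, to=A, msg='final')): A:[hello,final] B:[sync,req,ack] C:[ping,ok]
After 15 (process(A)): A:[final] B:[sync,req,ack] C:[ping,ok]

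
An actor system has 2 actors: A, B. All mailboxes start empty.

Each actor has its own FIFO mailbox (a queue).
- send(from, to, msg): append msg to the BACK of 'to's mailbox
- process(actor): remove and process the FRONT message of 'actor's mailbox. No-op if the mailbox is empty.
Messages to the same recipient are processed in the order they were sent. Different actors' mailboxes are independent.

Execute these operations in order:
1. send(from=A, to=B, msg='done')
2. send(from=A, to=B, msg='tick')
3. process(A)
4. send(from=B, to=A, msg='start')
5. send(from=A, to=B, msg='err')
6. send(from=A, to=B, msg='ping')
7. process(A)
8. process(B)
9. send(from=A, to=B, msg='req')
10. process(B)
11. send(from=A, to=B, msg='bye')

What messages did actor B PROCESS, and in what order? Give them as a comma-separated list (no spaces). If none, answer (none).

After 1 (send(from=A, to=B, msg='done')): A:[] B:[done]
After 2 (send(from=A, to=B, msg='tick')): A:[] B:[done,tick]
After 3 (process(A)): A:[] B:[done,tick]
After 4 (send(from=B, to=A, msg='start')): A:[start] B:[done,tick]
After 5 (send(from=A, to=B, msg='err')): A:[start] B:[done,tick,err]
After 6 (send(from=A, to=B, msg='ping')): A:[start] B:[done,tick,err,ping]
After 7 (process(A)): A:[] B:[done,tick,err,ping]
After 8 (process(B)): A:[] B:[tick,err,ping]
After 9 (send(from=A, to=B, msg='req')): A:[] B:[tick,err,ping,req]
After 10 (process(B)): A:[] B:[err,ping,req]
After 11 (send(from=A, to=B, msg='bye')): A:[] B:[err,ping,req,bye]

Answer: done,tick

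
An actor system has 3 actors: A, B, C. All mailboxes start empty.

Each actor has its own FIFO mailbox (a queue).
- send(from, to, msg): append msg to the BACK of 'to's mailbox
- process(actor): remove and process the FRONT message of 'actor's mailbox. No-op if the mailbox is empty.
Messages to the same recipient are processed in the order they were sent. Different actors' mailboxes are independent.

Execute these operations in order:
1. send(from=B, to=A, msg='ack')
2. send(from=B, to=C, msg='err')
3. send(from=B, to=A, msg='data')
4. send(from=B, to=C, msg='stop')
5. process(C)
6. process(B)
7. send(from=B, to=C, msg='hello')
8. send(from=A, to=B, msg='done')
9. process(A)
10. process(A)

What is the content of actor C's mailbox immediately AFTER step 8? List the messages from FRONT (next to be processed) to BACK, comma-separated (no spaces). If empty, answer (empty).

After 1 (send(from=B, to=A, msg='ack')): A:[ack] B:[] C:[]
After 2 (send(from=B, to=C, msg='err')): A:[ack] B:[] C:[err]
After 3 (send(from=B, to=A, msg='data')): A:[ack,data] B:[] C:[err]
After 4 (send(from=B, to=C, msg='stop')): A:[ack,data] B:[] C:[err,stop]
After 5 (process(C)): A:[ack,data] B:[] C:[stop]
After 6 (process(B)): A:[ack,data] B:[] C:[stop]
After 7 (send(from=B, to=C, msg='hello')): A:[ack,data] B:[] C:[stop,hello]
After 8 (send(from=A, to=B, msg='done')): A:[ack,data] B:[done] C:[stop,hello]

stop,hello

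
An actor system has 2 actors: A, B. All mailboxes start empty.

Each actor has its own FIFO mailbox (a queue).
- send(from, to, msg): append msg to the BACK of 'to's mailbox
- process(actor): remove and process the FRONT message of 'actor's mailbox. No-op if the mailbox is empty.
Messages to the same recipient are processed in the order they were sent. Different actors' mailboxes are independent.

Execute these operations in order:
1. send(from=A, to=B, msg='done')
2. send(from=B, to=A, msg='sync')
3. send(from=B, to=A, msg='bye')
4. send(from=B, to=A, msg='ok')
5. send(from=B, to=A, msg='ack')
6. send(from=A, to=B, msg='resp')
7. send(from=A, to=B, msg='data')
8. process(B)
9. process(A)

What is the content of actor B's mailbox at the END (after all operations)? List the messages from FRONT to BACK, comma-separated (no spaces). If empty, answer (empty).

After 1 (send(from=A, to=B, msg='done')): A:[] B:[done]
After 2 (send(from=B, to=A, msg='sync')): A:[sync] B:[done]
After 3 (send(from=B, to=A, msg='bye')): A:[sync,bye] B:[done]
After 4 (send(from=B, to=A, msg='ok')): A:[sync,bye,ok] B:[done]
After 5 (send(from=B, to=A, msg='ack')): A:[sync,bye,ok,ack] B:[done]
After 6 (send(from=A, to=B, msg='resp')): A:[sync,bye,ok,ack] B:[done,resp]
After 7 (send(from=A, to=B, msg='data')): A:[sync,bye,ok,ack] B:[done,resp,data]
After 8 (process(B)): A:[sync,bye,ok,ack] B:[resp,data]
After 9 (process(A)): A:[bye,ok,ack] B:[resp,data]

Answer: resp,data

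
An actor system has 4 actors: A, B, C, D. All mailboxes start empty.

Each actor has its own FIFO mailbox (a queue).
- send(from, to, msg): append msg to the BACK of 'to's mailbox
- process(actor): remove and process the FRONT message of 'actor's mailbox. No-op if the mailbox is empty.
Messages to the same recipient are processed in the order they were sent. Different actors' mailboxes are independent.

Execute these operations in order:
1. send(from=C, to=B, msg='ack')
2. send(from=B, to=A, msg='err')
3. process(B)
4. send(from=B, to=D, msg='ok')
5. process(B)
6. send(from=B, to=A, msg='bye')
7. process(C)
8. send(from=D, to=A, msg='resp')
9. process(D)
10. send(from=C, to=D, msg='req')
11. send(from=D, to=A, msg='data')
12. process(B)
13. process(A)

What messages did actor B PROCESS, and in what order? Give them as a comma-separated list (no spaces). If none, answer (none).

After 1 (send(from=C, to=B, msg='ack')): A:[] B:[ack] C:[] D:[]
After 2 (send(from=B, to=A, msg='err')): A:[err] B:[ack] C:[] D:[]
After 3 (process(B)): A:[err] B:[] C:[] D:[]
After 4 (send(from=B, to=D, msg='ok')): A:[err] B:[] C:[] D:[ok]
After 5 (process(B)): A:[err] B:[] C:[] D:[ok]
After 6 (send(from=B, to=A, msg='bye')): A:[err,bye] B:[] C:[] D:[ok]
After 7 (process(C)): A:[err,bye] B:[] C:[] D:[ok]
After 8 (send(from=D, to=A, msg='resp')): A:[err,bye,resp] B:[] C:[] D:[ok]
After 9 (process(D)): A:[err,bye,resp] B:[] C:[] D:[]
After 10 (send(from=C, to=D, msg='req')): A:[err,bye,resp] B:[] C:[] D:[req]
After 11 (send(from=D, to=A, msg='data')): A:[err,bye,resp,data] B:[] C:[] D:[req]
After 12 (process(B)): A:[err,bye,resp,data] B:[] C:[] D:[req]
After 13 (process(A)): A:[bye,resp,data] B:[] C:[] D:[req]

Answer: ack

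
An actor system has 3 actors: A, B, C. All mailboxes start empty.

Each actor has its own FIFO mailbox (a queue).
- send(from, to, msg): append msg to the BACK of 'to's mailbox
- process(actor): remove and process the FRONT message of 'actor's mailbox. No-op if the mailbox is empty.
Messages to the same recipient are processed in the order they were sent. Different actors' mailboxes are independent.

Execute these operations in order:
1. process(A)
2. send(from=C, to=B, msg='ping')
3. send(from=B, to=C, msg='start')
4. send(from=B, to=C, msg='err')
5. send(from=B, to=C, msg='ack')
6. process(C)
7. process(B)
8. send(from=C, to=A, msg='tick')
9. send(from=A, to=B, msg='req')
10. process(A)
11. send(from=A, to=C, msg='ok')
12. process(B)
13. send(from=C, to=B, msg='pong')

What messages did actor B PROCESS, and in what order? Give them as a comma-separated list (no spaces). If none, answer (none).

Answer: ping,req

Derivation:
After 1 (process(A)): A:[] B:[] C:[]
After 2 (send(from=C, to=B, msg='ping')): A:[] B:[ping] C:[]
After 3 (send(from=B, to=C, msg='start')): A:[] B:[ping] C:[start]
After 4 (send(from=B, to=C, msg='err')): A:[] B:[ping] C:[start,err]
After 5 (send(from=B, to=C, msg='ack')): A:[] B:[ping] C:[start,err,ack]
After 6 (process(C)): A:[] B:[ping] C:[err,ack]
After 7 (process(B)): A:[] B:[] C:[err,ack]
After 8 (send(from=C, to=A, msg='tick')): A:[tick] B:[] C:[err,ack]
After 9 (send(from=A, to=B, msg='req')): A:[tick] B:[req] C:[err,ack]
After 10 (process(A)): A:[] B:[req] C:[err,ack]
After 11 (send(from=A, to=C, msg='ok')): A:[] B:[req] C:[err,ack,ok]
After 12 (process(B)): A:[] B:[] C:[err,ack,ok]
After 13 (send(from=C, to=B, msg='pong')): A:[] B:[pong] C:[err,ack,ok]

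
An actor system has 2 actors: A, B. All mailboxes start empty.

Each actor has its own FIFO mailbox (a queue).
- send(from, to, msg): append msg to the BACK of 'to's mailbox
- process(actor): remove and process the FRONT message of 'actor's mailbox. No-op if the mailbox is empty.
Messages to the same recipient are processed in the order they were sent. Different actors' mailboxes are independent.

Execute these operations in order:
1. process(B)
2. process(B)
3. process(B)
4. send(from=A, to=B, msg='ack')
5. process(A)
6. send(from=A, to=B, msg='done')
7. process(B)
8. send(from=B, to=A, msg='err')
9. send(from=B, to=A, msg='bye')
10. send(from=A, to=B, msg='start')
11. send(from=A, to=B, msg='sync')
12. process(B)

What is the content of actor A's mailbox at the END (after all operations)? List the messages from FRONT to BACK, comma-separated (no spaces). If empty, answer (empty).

After 1 (process(B)): A:[] B:[]
After 2 (process(B)): A:[] B:[]
After 3 (process(B)): A:[] B:[]
After 4 (send(from=A, to=B, msg='ack')): A:[] B:[ack]
After 5 (process(A)): A:[] B:[ack]
After 6 (send(from=A, to=B, msg='done')): A:[] B:[ack,done]
After 7 (process(B)): A:[] B:[done]
After 8 (send(from=B, to=A, msg='err')): A:[err] B:[done]
After 9 (send(from=B, to=A, msg='bye')): A:[err,bye] B:[done]
After 10 (send(from=A, to=B, msg='start')): A:[err,bye] B:[done,start]
After 11 (send(from=A, to=B, msg='sync')): A:[err,bye] B:[done,start,sync]
After 12 (process(B)): A:[err,bye] B:[start,sync]

Answer: err,bye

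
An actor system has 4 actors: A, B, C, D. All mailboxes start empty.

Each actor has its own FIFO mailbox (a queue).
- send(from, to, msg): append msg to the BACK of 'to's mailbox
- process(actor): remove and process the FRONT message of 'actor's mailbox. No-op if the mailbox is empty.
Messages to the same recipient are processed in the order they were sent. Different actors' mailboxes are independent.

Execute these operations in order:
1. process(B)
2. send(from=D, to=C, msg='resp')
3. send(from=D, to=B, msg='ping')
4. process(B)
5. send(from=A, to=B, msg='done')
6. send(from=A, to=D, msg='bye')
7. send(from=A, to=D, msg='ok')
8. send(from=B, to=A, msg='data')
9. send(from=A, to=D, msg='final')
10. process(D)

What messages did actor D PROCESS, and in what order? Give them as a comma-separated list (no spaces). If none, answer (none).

After 1 (process(B)): A:[] B:[] C:[] D:[]
After 2 (send(from=D, to=C, msg='resp')): A:[] B:[] C:[resp] D:[]
After 3 (send(from=D, to=B, msg='ping')): A:[] B:[ping] C:[resp] D:[]
After 4 (process(B)): A:[] B:[] C:[resp] D:[]
After 5 (send(from=A, to=B, msg='done')): A:[] B:[done] C:[resp] D:[]
After 6 (send(from=A, to=D, msg='bye')): A:[] B:[done] C:[resp] D:[bye]
After 7 (send(from=A, to=D, msg='ok')): A:[] B:[done] C:[resp] D:[bye,ok]
After 8 (send(from=B, to=A, msg='data')): A:[data] B:[done] C:[resp] D:[bye,ok]
After 9 (send(from=A, to=D, msg='final')): A:[data] B:[done] C:[resp] D:[bye,ok,final]
After 10 (process(D)): A:[data] B:[done] C:[resp] D:[ok,final]

Answer: bye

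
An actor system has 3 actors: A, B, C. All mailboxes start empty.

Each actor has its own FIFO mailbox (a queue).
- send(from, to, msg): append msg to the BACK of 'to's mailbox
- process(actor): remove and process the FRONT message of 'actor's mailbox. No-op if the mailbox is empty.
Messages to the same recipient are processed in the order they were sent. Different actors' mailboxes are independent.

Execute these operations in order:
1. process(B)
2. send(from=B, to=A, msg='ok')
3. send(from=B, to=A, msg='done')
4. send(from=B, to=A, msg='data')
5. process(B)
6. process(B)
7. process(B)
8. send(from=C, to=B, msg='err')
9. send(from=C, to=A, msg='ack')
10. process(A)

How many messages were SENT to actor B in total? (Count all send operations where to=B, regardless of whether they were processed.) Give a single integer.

After 1 (process(B)): A:[] B:[] C:[]
After 2 (send(from=B, to=A, msg='ok')): A:[ok] B:[] C:[]
After 3 (send(from=B, to=A, msg='done')): A:[ok,done] B:[] C:[]
After 4 (send(from=B, to=A, msg='data')): A:[ok,done,data] B:[] C:[]
After 5 (process(B)): A:[ok,done,data] B:[] C:[]
After 6 (process(B)): A:[ok,done,data] B:[] C:[]
After 7 (process(B)): A:[ok,done,data] B:[] C:[]
After 8 (send(from=C, to=B, msg='err')): A:[ok,done,data] B:[err] C:[]
After 9 (send(from=C, to=A, msg='ack')): A:[ok,done,data,ack] B:[err] C:[]
After 10 (process(A)): A:[done,data,ack] B:[err] C:[]

Answer: 1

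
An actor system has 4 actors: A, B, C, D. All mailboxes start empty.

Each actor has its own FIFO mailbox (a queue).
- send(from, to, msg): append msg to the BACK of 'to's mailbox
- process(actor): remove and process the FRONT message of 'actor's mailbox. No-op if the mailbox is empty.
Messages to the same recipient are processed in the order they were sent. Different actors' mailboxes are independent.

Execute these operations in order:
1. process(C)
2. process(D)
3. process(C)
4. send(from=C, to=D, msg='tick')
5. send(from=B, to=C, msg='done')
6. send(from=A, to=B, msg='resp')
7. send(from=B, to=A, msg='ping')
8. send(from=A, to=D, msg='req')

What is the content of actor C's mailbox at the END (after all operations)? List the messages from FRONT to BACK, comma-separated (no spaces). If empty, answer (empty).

After 1 (process(C)): A:[] B:[] C:[] D:[]
After 2 (process(D)): A:[] B:[] C:[] D:[]
After 3 (process(C)): A:[] B:[] C:[] D:[]
After 4 (send(from=C, to=D, msg='tick')): A:[] B:[] C:[] D:[tick]
After 5 (send(from=B, to=C, msg='done')): A:[] B:[] C:[done] D:[tick]
After 6 (send(from=A, to=B, msg='resp')): A:[] B:[resp] C:[done] D:[tick]
After 7 (send(from=B, to=A, msg='ping')): A:[ping] B:[resp] C:[done] D:[tick]
After 8 (send(from=A, to=D, msg='req')): A:[ping] B:[resp] C:[done] D:[tick,req]

Answer: done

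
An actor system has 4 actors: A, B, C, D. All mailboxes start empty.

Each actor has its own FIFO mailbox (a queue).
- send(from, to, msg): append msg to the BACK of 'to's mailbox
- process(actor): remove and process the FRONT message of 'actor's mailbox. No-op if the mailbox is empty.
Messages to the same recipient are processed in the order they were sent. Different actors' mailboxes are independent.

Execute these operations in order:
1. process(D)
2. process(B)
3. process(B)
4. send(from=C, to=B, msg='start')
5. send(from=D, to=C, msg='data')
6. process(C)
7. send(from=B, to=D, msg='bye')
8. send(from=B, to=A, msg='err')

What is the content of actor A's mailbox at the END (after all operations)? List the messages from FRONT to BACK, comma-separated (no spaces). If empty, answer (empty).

After 1 (process(D)): A:[] B:[] C:[] D:[]
After 2 (process(B)): A:[] B:[] C:[] D:[]
After 3 (process(B)): A:[] B:[] C:[] D:[]
After 4 (send(from=C, to=B, msg='start')): A:[] B:[start] C:[] D:[]
After 5 (send(from=D, to=C, msg='data')): A:[] B:[start] C:[data] D:[]
After 6 (process(C)): A:[] B:[start] C:[] D:[]
After 7 (send(from=B, to=D, msg='bye')): A:[] B:[start] C:[] D:[bye]
After 8 (send(from=B, to=A, msg='err')): A:[err] B:[start] C:[] D:[bye]

Answer: err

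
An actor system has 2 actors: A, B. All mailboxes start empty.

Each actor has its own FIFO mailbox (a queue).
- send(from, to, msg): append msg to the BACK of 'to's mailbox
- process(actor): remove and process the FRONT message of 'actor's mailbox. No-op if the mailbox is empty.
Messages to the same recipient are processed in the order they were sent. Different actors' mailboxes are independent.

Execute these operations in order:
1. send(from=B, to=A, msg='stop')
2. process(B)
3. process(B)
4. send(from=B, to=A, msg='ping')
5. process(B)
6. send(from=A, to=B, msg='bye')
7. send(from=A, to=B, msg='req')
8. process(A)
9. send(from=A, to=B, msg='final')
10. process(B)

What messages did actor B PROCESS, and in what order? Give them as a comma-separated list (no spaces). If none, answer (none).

Answer: bye

Derivation:
After 1 (send(from=B, to=A, msg='stop')): A:[stop] B:[]
After 2 (process(B)): A:[stop] B:[]
After 3 (process(B)): A:[stop] B:[]
After 4 (send(from=B, to=A, msg='ping')): A:[stop,ping] B:[]
After 5 (process(B)): A:[stop,ping] B:[]
After 6 (send(from=A, to=B, msg='bye')): A:[stop,ping] B:[bye]
After 7 (send(from=A, to=B, msg='req')): A:[stop,ping] B:[bye,req]
After 8 (process(A)): A:[ping] B:[bye,req]
After 9 (send(from=A, to=B, msg='final')): A:[ping] B:[bye,req,final]
After 10 (process(B)): A:[ping] B:[req,final]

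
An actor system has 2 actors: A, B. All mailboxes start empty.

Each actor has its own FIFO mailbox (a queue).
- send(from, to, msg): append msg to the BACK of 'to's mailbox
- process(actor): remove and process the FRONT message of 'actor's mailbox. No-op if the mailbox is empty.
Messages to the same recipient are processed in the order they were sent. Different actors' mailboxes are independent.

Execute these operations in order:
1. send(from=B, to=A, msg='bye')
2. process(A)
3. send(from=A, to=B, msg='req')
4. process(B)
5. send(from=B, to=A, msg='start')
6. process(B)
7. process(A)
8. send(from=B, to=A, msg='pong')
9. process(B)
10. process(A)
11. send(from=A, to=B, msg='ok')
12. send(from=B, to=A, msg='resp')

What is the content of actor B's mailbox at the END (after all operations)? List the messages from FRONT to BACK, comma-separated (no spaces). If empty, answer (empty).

After 1 (send(from=B, to=A, msg='bye')): A:[bye] B:[]
After 2 (process(A)): A:[] B:[]
After 3 (send(from=A, to=B, msg='req')): A:[] B:[req]
After 4 (process(B)): A:[] B:[]
After 5 (send(from=B, to=A, msg='start')): A:[start] B:[]
After 6 (process(B)): A:[start] B:[]
After 7 (process(A)): A:[] B:[]
After 8 (send(from=B, to=A, msg='pong')): A:[pong] B:[]
After 9 (process(B)): A:[pong] B:[]
After 10 (process(A)): A:[] B:[]
After 11 (send(from=A, to=B, msg='ok')): A:[] B:[ok]
After 12 (send(from=B, to=A, msg='resp')): A:[resp] B:[ok]

Answer: ok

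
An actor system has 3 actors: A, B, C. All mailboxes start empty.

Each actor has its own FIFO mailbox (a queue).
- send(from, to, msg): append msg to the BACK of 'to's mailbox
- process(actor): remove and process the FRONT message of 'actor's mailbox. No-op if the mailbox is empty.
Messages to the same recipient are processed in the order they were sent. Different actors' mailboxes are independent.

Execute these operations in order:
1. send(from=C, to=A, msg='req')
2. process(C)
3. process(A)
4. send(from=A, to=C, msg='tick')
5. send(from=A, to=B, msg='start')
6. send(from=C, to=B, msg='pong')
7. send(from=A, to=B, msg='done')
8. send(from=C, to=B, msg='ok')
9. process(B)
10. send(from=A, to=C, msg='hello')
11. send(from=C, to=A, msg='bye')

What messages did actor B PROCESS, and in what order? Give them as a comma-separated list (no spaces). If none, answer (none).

After 1 (send(from=C, to=A, msg='req')): A:[req] B:[] C:[]
After 2 (process(C)): A:[req] B:[] C:[]
After 3 (process(A)): A:[] B:[] C:[]
After 4 (send(from=A, to=C, msg='tick')): A:[] B:[] C:[tick]
After 5 (send(from=A, to=B, msg='start')): A:[] B:[start] C:[tick]
After 6 (send(from=C, to=B, msg='pong')): A:[] B:[start,pong] C:[tick]
After 7 (send(from=A, to=B, msg='done')): A:[] B:[start,pong,done] C:[tick]
After 8 (send(from=C, to=B, msg='ok')): A:[] B:[start,pong,done,ok] C:[tick]
After 9 (process(B)): A:[] B:[pong,done,ok] C:[tick]
After 10 (send(from=A, to=C, msg='hello')): A:[] B:[pong,done,ok] C:[tick,hello]
After 11 (send(from=C, to=A, msg='bye')): A:[bye] B:[pong,done,ok] C:[tick,hello]

Answer: start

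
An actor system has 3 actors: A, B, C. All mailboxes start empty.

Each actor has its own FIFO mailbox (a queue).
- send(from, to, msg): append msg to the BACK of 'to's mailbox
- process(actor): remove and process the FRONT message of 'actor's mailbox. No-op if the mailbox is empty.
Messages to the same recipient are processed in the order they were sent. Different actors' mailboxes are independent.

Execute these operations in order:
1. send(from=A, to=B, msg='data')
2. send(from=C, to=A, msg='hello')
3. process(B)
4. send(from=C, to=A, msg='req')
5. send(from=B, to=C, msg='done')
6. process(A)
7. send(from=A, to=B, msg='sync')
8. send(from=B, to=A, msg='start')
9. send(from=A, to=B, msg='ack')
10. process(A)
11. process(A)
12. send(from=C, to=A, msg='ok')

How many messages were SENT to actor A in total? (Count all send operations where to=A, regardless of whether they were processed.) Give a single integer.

Answer: 4

Derivation:
After 1 (send(from=A, to=B, msg='data')): A:[] B:[data] C:[]
After 2 (send(from=C, to=A, msg='hello')): A:[hello] B:[data] C:[]
After 3 (process(B)): A:[hello] B:[] C:[]
After 4 (send(from=C, to=A, msg='req')): A:[hello,req] B:[] C:[]
After 5 (send(from=B, to=C, msg='done')): A:[hello,req] B:[] C:[done]
After 6 (process(A)): A:[req] B:[] C:[done]
After 7 (send(from=A, to=B, msg='sync')): A:[req] B:[sync] C:[done]
After 8 (send(from=B, to=A, msg='start')): A:[req,start] B:[sync] C:[done]
After 9 (send(from=A, to=B, msg='ack')): A:[req,start] B:[sync,ack] C:[done]
After 10 (process(A)): A:[start] B:[sync,ack] C:[done]
After 11 (process(A)): A:[] B:[sync,ack] C:[done]
After 12 (send(from=C, to=A, msg='ok')): A:[ok] B:[sync,ack] C:[done]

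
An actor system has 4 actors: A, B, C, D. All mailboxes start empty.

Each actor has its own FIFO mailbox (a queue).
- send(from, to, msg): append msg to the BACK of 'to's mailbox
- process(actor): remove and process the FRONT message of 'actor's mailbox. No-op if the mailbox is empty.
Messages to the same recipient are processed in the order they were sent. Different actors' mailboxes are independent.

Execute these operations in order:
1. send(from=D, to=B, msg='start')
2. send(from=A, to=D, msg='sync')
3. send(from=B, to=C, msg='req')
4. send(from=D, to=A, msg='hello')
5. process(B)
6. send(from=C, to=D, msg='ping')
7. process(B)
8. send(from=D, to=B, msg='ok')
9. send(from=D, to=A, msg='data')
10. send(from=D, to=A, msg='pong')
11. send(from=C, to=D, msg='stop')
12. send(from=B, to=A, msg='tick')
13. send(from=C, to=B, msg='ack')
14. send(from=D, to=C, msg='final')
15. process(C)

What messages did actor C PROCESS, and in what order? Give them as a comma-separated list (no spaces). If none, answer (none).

Answer: req

Derivation:
After 1 (send(from=D, to=B, msg='start')): A:[] B:[start] C:[] D:[]
After 2 (send(from=A, to=D, msg='sync')): A:[] B:[start] C:[] D:[sync]
After 3 (send(from=B, to=C, msg='req')): A:[] B:[start] C:[req] D:[sync]
After 4 (send(from=D, to=A, msg='hello')): A:[hello] B:[start] C:[req] D:[sync]
After 5 (process(B)): A:[hello] B:[] C:[req] D:[sync]
After 6 (send(from=C, to=D, msg='ping')): A:[hello] B:[] C:[req] D:[sync,ping]
After 7 (process(B)): A:[hello] B:[] C:[req] D:[sync,ping]
After 8 (send(from=D, to=B, msg='ok')): A:[hello] B:[ok] C:[req] D:[sync,ping]
After 9 (send(from=D, to=A, msg='data')): A:[hello,data] B:[ok] C:[req] D:[sync,ping]
After 10 (send(from=D, to=A, msg='pong')): A:[hello,data,pong] B:[ok] C:[req] D:[sync,ping]
After 11 (send(from=C, to=D, msg='stop')): A:[hello,data,pong] B:[ok] C:[req] D:[sync,ping,stop]
After 12 (send(from=B, to=A, msg='tick')): A:[hello,data,pong,tick] B:[ok] C:[req] D:[sync,ping,stop]
After 13 (send(from=C, to=B, msg='ack')): A:[hello,data,pong,tick] B:[ok,ack] C:[req] D:[sync,ping,stop]
After 14 (send(from=D, to=C, msg='final')): A:[hello,data,pong,tick] B:[ok,ack] C:[req,final] D:[sync,ping,stop]
After 15 (process(C)): A:[hello,data,pong,tick] B:[ok,ack] C:[final] D:[sync,ping,stop]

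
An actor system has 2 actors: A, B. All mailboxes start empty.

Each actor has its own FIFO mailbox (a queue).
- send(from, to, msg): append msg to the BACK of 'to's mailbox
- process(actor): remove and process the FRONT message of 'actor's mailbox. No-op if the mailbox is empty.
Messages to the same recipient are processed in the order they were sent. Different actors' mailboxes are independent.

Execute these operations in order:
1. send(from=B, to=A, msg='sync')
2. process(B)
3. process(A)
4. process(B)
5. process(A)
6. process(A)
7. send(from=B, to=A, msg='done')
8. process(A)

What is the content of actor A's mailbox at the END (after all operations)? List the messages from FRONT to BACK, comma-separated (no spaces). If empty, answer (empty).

After 1 (send(from=B, to=A, msg='sync')): A:[sync] B:[]
After 2 (process(B)): A:[sync] B:[]
After 3 (process(A)): A:[] B:[]
After 4 (process(B)): A:[] B:[]
After 5 (process(A)): A:[] B:[]
After 6 (process(A)): A:[] B:[]
After 7 (send(from=B, to=A, msg='done')): A:[done] B:[]
After 8 (process(A)): A:[] B:[]

Answer: (empty)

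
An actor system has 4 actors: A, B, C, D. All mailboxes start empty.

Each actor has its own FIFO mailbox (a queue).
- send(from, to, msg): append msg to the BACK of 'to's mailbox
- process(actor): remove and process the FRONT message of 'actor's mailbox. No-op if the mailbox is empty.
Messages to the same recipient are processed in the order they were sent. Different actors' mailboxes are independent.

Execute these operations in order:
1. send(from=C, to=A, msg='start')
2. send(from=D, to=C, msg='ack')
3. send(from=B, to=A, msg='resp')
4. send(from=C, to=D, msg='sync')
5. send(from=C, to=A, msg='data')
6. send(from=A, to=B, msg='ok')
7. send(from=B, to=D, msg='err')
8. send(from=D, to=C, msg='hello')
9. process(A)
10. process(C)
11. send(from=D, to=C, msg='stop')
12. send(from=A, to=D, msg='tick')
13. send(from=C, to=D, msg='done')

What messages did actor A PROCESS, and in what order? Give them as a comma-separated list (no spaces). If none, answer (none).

After 1 (send(from=C, to=A, msg='start')): A:[start] B:[] C:[] D:[]
After 2 (send(from=D, to=C, msg='ack')): A:[start] B:[] C:[ack] D:[]
After 3 (send(from=B, to=A, msg='resp')): A:[start,resp] B:[] C:[ack] D:[]
After 4 (send(from=C, to=D, msg='sync')): A:[start,resp] B:[] C:[ack] D:[sync]
After 5 (send(from=C, to=A, msg='data')): A:[start,resp,data] B:[] C:[ack] D:[sync]
After 6 (send(from=A, to=B, msg='ok')): A:[start,resp,data] B:[ok] C:[ack] D:[sync]
After 7 (send(from=B, to=D, msg='err')): A:[start,resp,data] B:[ok] C:[ack] D:[sync,err]
After 8 (send(from=D, to=C, msg='hello')): A:[start,resp,data] B:[ok] C:[ack,hello] D:[sync,err]
After 9 (process(A)): A:[resp,data] B:[ok] C:[ack,hello] D:[sync,err]
After 10 (process(C)): A:[resp,data] B:[ok] C:[hello] D:[sync,err]
After 11 (send(from=D, to=C, msg='stop')): A:[resp,data] B:[ok] C:[hello,stop] D:[sync,err]
After 12 (send(from=A, to=D, msg='tick')): A:[resp,data] B:[ok] C:[hello,stop] D:[sync,err,tick]
After 13 (send(from=C, to=D, msg='done')): A:[resp,data] B:[ok] C:[hello,stop] D:[sync,err,tick,done]

Answer: start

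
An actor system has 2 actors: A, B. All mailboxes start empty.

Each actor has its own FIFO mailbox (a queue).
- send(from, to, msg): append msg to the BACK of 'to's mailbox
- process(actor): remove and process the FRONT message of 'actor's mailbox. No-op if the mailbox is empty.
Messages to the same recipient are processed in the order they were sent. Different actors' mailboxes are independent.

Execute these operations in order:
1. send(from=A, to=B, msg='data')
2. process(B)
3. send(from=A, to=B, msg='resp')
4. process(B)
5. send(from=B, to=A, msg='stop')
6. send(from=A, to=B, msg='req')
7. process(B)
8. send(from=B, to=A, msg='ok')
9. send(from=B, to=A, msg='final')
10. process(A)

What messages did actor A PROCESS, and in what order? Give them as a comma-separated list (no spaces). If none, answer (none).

Answer: stop

Derivation:
After 1 (send(from=A, to=B, msg='data')): A:[] B:[data]
After 2 (process(B)): A:[] B:[]
After 3 (send(from=A, to=B, msg='resp')): A:[] B:[resp]
After 4 (process(B)): A:[] B:[]
After 5 (send(from=B, to=A, msg='stop')): A:[stop] B:[]
After 6 (send(from=A, to=B, msg='req')): A:[stop] B:[req]
After 7 (process(B)): A:[stop] B:[]
After 8 (send(from=B, to=A, msg='ok')): A:[stop,ok] B:[]
After 9 (send(from=B, to=A, msg='final')): A:[stop,ok,final] B:[]
After 10 (process(A)): A:[ok,final] B:[]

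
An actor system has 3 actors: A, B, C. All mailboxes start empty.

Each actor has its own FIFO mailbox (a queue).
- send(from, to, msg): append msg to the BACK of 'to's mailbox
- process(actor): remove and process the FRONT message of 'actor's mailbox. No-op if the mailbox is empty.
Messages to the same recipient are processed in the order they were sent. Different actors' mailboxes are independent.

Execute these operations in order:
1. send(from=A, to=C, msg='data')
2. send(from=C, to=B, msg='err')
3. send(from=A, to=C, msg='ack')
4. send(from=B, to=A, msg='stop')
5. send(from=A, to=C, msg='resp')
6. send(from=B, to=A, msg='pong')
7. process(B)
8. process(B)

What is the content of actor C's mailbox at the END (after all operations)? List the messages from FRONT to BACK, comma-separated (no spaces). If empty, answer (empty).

After 1 (send(from=A, to=C, msg='data')): A:[] B:[] C:[data]
After 2 (send(from=C, to=B, msg='err')): A:[] B:[err] C:[data]
After 3 (send(from=A, to=C, msg='ack')): A:[] B:[err] C:[data,ack]
After 4 (send(from=B, to=A, msg='stop')): A:[stop] B:[err] C:[data,ack]
After 5 (send(from=A, to=C, msg='resp')): A:[stop] B:[err] C:[data,ack,resp]
After 6 (send(from=B, to=A, msg='pong')): A:[stop,pong] B:[err] C:[data,ack,resp]
After 7 (process(B)): A:[stop,pong] B:[] C:[data,ack,resp]
After 8 (process(B)): A:[stop,pong] B:[] C:[data,ack,resp]

Answer: data,ack,resp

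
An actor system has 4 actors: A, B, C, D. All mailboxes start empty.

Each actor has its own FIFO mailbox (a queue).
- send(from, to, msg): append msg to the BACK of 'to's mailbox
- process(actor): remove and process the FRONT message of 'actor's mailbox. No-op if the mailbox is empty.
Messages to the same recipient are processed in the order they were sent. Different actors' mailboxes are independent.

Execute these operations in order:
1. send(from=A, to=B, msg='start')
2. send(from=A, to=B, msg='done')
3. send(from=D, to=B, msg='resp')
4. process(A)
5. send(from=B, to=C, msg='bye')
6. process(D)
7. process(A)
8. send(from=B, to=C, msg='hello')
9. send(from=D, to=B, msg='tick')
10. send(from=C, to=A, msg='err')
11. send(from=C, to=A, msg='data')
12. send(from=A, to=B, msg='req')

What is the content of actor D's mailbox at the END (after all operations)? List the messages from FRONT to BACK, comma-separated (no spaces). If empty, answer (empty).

Answer: (empty)

Derivation:
After 1 (send(from=A, to=B, msg='start')): A:[] B:[start] C:[] D:[]
After 2 (send(from=A, to=B, msg='done')): A:[] B:[start,done] C:[] D:[]
After 3 (send(from=D, to=B, msg='resp')): A:[] B:[start,done,resp] C:[] D:[]
After 4 (process(A)): A:[] B:[start,done,resp] C:[] D:[]
After 5 (send(from=B, to=C, msg='bye')): A:[] B:[start,done,resp] C:[bye] D:[]
After 6 (process(D)): A:[] B:[start,done,resp] C:[bye] D:[]
After 7 (process(A)): A:[] B:[start,done,resp] C:[bye] D:[]
After 8 (send(from=B, to=C, msg='hello')): A:[] B:[start,done,resp] C:[bye,hello] D:[]
After 9 (send(from=D, to=B, msg='tick')): A:[] B:[start,done,resp,tick] C:[bye,hello] D:[]
After 10 (send(from=C, to=A, msg='err')): A:[err] B:[start,done,resp,tick] C:[bye,hello] D:[]
After 11 (send(from=C, to=A, msg='data')): A:[err,data] B:[start,done,resp,tick] C:[bye,hello] D:[]
After 12 (send(from=A, to=B, msg='req')): A:[err,data] B:[start,done,resp,tick,req] C:[bye,hello] D:[]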